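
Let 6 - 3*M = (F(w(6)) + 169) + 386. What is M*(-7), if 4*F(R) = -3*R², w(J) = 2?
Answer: 1274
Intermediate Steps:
F(R) = -3*R²/4 (F(R) = (-3*R²)/4 = -3*R²/4)
M = -182 (M = 2 - ((-¾*2² + 169) + 386)/3 = 2 - ((-¾*4 + 169) + 386)/3 = 2 - ((-3 + 169) + 386)/3 = 2 - (166 + 386)/3 = 2 - ⅓*552 = 2 - 184 = -182)
M*(-7) = -182*(-7) = 1274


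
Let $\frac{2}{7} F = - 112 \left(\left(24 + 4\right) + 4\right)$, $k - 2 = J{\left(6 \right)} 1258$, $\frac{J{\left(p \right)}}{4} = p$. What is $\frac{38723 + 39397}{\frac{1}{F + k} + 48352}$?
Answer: $\frac{1378818000}{853412801} \approx 1.6157$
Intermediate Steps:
$J{\left(p \right)} = 4 p$
$k = 30194$ ($k = 2 + 4 \cdot 6 \cdot 1258 = 2 + 24 \cdot 1258 = 2 + 30192 = 30194$)
$F = -12544$ ($F = \frac{7 \left(- 112 \left(\left(24 + 4\right) + 4\right)\right)}{2} = \frac{7 \left(- 112 \left(28 + 4\right)\right)}{2} = \frac{7 \left(\left(-112\right) 32\right)}{2} = \frac{7}{2} \left(-3584\right) = -12544$)
$\frac{38723 + 39397}{\frac{1}{F + k} + 48352} = \frac{38723 + 39397}{\frac{1}{-12544 + 30194} + 48352} = \frac{78120}{\frac{1}{17650} + 48352} = \frac{78120}{\frac{853412801}{17650}} = 78120 \cdot \frac{17650}{853412801} = \frac{1378818000}{853412801}$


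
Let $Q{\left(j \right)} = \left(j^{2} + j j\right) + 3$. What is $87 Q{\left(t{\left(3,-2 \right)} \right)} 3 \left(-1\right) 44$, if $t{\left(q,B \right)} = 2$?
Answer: $-126324$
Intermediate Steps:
$Q{\left(j \right)} = 3 + 2 j^{2}$ ($Q{\left(j \right)} = \left(j^{2} + j^{2}\right) + 3 = 2 j^{2} + 3 = 3 + 2 j^{2}$)
$87 Q{\left(t{\left(3,-2 \right)} \right)} 3 \left(-1\right) 44 = 87 \left(3 + 2 \cdot 2^{2}\right) 3 \left(-1\right) 44 = 87 \left(3 + 2 \cdot 4\right) 3 \left(-1\right) 44 = 87 \left(3 + 8\right) 3 \left(-1\right) 44 = 87 \cdot 11 \cdot 3 \left(-1\right) 44 = 87 \cdot 33 \left(-1\right) 44 = 87 \left(-33\right) 44 = \left(-2871\right) 44 = -126324$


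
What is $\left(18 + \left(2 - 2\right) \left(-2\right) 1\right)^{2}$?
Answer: $324$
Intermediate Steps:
$\left(18 + \left(2 - 2\right) \left(-2\right) 1\right)^{2} = \left(18 + 0 \left(-2\right) 1\right)^{2} = \left(18 + 0 \cdot 1\right)^{2} = \left(18 + 0\right)^{2} = 18^{2} = 324$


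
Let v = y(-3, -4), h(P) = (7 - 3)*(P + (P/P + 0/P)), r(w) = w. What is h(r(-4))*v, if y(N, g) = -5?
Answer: 60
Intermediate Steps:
h(P) = 4 + 4*P (h(P) = 4*(P + (1 + 0)) = 4*(P + 1) = 4*(1 + P) = 4 + 4*P)
v = -5
h(r(-4))*v = (4 + 4*(-4))*(-5) = (4 - 16)*(-5) = -12*(-5) = 60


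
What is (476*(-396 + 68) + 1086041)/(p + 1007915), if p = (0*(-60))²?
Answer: 929913/1007915 ≈ 0.92261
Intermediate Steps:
p = 0 (p = 0² = 0)
(476*(-396 + 68) + 1086041)/(p + 1007915) = (476*(-396 + 68) + 1086041)/(0 + 1007915) = (476*(-328) + 1086041)/1007915 = (-156128 + 1086041)*(1/1007915) = 929913*(1/1007915) = 929913/1007915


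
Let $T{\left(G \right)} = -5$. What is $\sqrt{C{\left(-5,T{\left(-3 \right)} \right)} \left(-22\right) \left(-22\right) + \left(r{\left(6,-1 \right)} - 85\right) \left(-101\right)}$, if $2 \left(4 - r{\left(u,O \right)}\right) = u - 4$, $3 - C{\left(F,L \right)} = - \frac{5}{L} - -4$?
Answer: $\sqrt{7314} \approx 85.522$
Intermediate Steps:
$C{\left(F,L \right)} = -1 + \frac{5}{L}$ ($C{\left(F,L \right)} = 3 - \left(- \frac{5}{L} - -4\right) = 3 - \left(- \frac{5}{L} + 4\right) = 3 - \left(4 - \frac{5}{L}\right) = -1 + \frac{5}{L}$)
$r{\left(u,O \right)} = 6 - \frac{u}{2}$ ($r{\left(u,O \right)} = 4 - \frac{u - 4}{2} = 4 - \frac{-4 + u}{2} = 4 - \left(-2 + \frac{u}{2}\right) = 6 - \frac{u}{2}$)
$\sqrt{C{\left(-5,T{\left(-3 \right)} \right)} \left(-22\right) \left(-22\right) + \left(r{\left(6,-1 \right)} - 85\right) \left(-101\right)} = \sqrt{\frac{5 - -5}{-5} \left(-22\right) \left(-22\right) + \left(\left(6 - 3\right) - 85\right) \left(-101\right)} = \sqrt{- \frac{5 + 5}{5} \left(-22\right) \left(-22\right) + \left(\left(6 - 3\right) - 85\right) \left(-101\right)} = \sqrt{\left(- \frac{1}{5}\right) 10 \left(-22\right) \left(-22\right) + \left(3 - 85\right) \left(-101\right)} = \sqrt{\left(-2\right) \left(-22\right) \left(-22\right) - -8282} = \sqrt{44 \left(-22\right) + 8282} = \sqrt{-968 + 8282} = \sqrt{7314}$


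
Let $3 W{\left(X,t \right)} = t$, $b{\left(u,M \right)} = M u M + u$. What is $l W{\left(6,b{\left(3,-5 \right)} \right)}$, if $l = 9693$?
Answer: $252018$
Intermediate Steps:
$b{\left(u,M \right)} = u + u M^{2}$ ($b{\left(u,M \right)} = u M^{2} + u = u + u M^{2}$)
$W{\left(X,t \right)} = \frac{t}{3}$
$l W{\left(6,b{\left(3,-5 \right)} \right)} = 9693 \frac{3 \left(1 + \left(-5\right)^{2}\right)}{3} = 9693 \frac{3 \left(1 + 25\right)}{3} = 9693 \frac{3 \cdot 26}{3} = 9693 \cdot \frac{1}{3} \cdot 78 = 9693 \cdot 26 = 252018$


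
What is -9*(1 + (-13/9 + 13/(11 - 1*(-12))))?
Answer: -25/23 ≈ -1.0870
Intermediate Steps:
-9*(1 + (-13/9 + 13/(11 - 1*(-12)))) = -9*(1 + (-13*⅑ + 13/(11 + 12))) = -9*(1 + (-13/9 + 13/23)) = -9*(1 - 182/207) = -9*25/207 = -25/23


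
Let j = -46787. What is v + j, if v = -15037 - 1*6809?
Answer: -68633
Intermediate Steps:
v = -21846 (v = -15037 - 6809 = -21846)
v + j = -21846 - 46787 = -68633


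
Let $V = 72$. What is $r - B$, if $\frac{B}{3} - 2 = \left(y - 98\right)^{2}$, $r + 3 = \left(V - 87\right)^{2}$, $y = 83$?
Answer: $-459$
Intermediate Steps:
$r = 222$ ($r = -3 + \left(72 - 87\right)^{2} = -3 + \left(-15\right)^{2} = -3 + 225 = 222$)
$B = 681$ ($B = 6 + 3 \left(83 - 98\right)^{2} = 6 + 3 \left(-15\right)^{2} = 6 + 3 \cdot 225 = 6 + 675 = 681$)
$r - B = 222 - 681 = -459$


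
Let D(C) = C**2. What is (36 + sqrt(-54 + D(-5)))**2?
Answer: (36 + I*sqrt(29))**2 ≈ 1267.0 + 387.73*I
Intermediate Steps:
(36 + sqrt(-54 + D(-5)))**2 = (36 + sqrt(-54 + (-5)**2))**2 = (36 + sqrt(-54 + 25))**2 = (36 + sqrt(-29))**2 = (36 + I*sqrt(29))**2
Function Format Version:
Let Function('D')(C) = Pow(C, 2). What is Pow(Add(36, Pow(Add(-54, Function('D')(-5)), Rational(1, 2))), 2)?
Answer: Pow(Add(36, Mul(I, Pow(29, Rational(1, 2)))), 2) ≈ Add(1267.0, Mul(387.73, I))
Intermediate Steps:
Pow(Add(36, Pow(Add(-54, Function('D')(-5)), Rational(1, 2))), 2) = Pow(Add(36, Pow(Add(-54, Pow(-5, 2)), Rational(1, 2))), 2) = Pow(Add(36, Pow(Add(-54, 25), Rational(1, 2))), 2) = Pow(Add(36, Pow(-29, Rational(1, 2))), 2) = Pow(Add(36, Mul(I, Pow(29, Rational(1, 2)))), 2)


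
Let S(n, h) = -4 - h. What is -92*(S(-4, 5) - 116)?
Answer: 11500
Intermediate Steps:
-92*(S(-4, 5) - 116) = -92*((-4 - 1*5) - 116) = -92*((-4 - 5) - 116) = -92*(-9 - 116) = -92*(-125) = 11500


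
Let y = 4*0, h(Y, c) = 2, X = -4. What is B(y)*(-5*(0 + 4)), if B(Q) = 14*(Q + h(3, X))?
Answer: -560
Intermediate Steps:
y = 0
B(Q) = 28 + 14*Q (B(Q) = 14*(Q + 2) = 14*(2 + Q) = 28 + 14*Q)
B(y)*(-5*(0 + 4)) = (28 + 14*0)*(-5*(0 + 4)) = (28 + 0)*(-5*4) = 28*(-20) = -560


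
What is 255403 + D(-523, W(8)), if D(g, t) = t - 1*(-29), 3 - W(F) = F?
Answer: 255427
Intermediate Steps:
W(F) = 3 - F
D(g, t) = 29 + t (D(g, t) = t + 29 = 29 + t)
255403 + D(-523, W(8)) = 255403 + (29 + (3 - 1*8)) = 255403 + (29 + (3 - 8)) = 255403 + (29 - 5) = 255403 + 24 = 255427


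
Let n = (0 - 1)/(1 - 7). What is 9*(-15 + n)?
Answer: -267/2 ≈ -133.50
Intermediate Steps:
n = ⅙ (n = -1/(-6) = -1*(-⅙) = ⅙ ≈ 0.16667)
9*(-15 + n) = 9*(-15 + ⅙) = 9*(-89/6) = -267/2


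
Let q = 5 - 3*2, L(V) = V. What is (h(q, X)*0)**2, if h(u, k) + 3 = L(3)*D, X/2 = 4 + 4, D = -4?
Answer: 0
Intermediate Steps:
X = 16 (X = 2*(4 + 4) = 2*8 = 16)
q = -1 (q = 5 - 6 = -1)
h(u, k) = -15 (h(u, k) = -3 + 3*(-4) = -3 - 12 = -15)
(h(q, X)*0)**2 = (-15*0)**2 = 0**2 = 0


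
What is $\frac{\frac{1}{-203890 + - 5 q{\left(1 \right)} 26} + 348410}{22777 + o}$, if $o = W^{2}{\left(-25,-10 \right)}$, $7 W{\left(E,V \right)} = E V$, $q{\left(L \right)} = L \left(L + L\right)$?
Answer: $\frac{3485267173451}{240605677950} \approx 14.485$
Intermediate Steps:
$q{\left(L \right)} = 2 L^{2}$ ($q{\left(L \right)} = L 2 L = 2 L^{2}$)
$W{\left(E,V \right)} = \frac{E V}{7}$
$o = \frac{62500}{49}$ ($o = \left(\frac{1}{7} \left(-25\right) \left(-10\right)\right)^{2} = \left(\frac{250}{7}\right)^{2} = \frac{62500}{49} \approx 1275.5$)
$\frac{\frac{1}{-203890 + - 5 q{\left(1 \right)} 26} + 348410}{22777 + o} = \frac{\frac{1}{-203890 + - 5 \cdot 2 \cdot 1^{2} \cdot 26} + 348410}{22777 + \frac{62500}{49}} = \frac{\frac{1}{-203890 + - 5 \cdot 2 \cdot 1 \cdot 26} + 348410}{\frac{1178573}{49}} = \left(\frac{1}{-203890 + \left(-5\right) 2 \cdot 26} + 348410\right) \frac{49}{1178573} = \left(\frac{1}{-203890 - 260} + 348410\right) \frac{49}{1178573} = \left(\frac{1}{-204150} + 348410\right) \frac{49}{1178573} = \left(- \frac{1}{204150} + 348410\right) \frac{49}{1178573} = \frac{71127901499}{204150} \cdot \frac{49}{1178573} = \frac{3485267173451}{240605677950}$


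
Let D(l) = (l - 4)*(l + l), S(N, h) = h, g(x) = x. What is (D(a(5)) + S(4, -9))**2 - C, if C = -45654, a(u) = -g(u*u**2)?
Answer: 1039527735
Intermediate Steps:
a(u) = -u**3 (a(u) = -u*u**2 = -u**3)
D(l) = 2*l*(-4 + l) (D(l) = (-4 + l)*(2*l) = 2*l*(-4 + l))
(D(a(5)) + S(4, -9))**2 - C = (2*(-1*5**3)*(-4 - 1*5**3) - 9)**2 - 1*(-45654) = (2*(-1*125)*(-4 - 1*125) - 9)**2 + 45654 = (2*(-125)*(-4 - 125) - 9)**2 + 45654 = (2*(-125)*(-129) - 9)**2 + 45654 = (32250 - 9)**2 + 45654 = 32241**2 + 45654 = 1039482081 + 45654 = 1039527735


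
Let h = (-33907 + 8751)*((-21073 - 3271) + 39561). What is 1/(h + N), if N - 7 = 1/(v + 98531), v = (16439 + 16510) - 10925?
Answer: -120555/46148314758974 ≈ -2.6123e-9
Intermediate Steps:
v = 22024 (v = 32949 - 10925 = 22024)
h = -382798852 (h = -25156*(-24344 + 39561) = -25156*15217 = -382798852)
N = 843886/120555 (N = 7 + 1/(22024 + 98531) = 7 + 1/120555 = 843886/120555 ≈ 7.0000)
1/(h + N) = 1/(-382798852 + 843886/120555) = 1/(-46148314758974/120555) = -120555/46148314758974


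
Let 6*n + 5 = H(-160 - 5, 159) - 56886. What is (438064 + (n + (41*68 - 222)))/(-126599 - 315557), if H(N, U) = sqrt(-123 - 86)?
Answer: -2586889/2652936 - I*sqrt(209)/2652936 ≈ -0.9751 - 5.4494e-6*I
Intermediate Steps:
H(N, U) = I*sqrt(209) (H(N, U) = sqrt(-209) = I*sqrt(209))
n = -56891/6 + I*sqrt(209)/6 (n = -5/6 + (I*sqrt(209) - 56886)/6 = -5/6 + (-56886 + I*sqrt(209))/6 = -5/6 + (-9481 + I*sqrt(209)/6) = -56891/6 + I*sqrt(209)/6 ≈ -9481.8 + 2.4095*I)
(438064 + (n + (41*68 - 222)))/(-126599 - 315557) = (438064 + ((-56891/6 + I*sqrt(209)/6) + (41*68 - 222)))/(-126599 - 315557) = (438064 + ((-56891/6 + I*sqrt(209)/6) + (2788 - 222)))/(-442156) = (438064 + ((-56891/6 + I*sqrt(209)/6) + 2566))*(-1/442156) = (438064 + (-41495/6 + I*sqrt(209)/6))*(-1/442156) = (2586889/6 + I*sqrt(209)/6)*(-1/442156) = -2586889/2652936 - I*sqrt(209)/2652936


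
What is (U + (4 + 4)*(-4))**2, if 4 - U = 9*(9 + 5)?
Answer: 23716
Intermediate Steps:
U = -122 (U = 4 - 9*(9 + 5) = 4 - 9*14 = 4 - 1*126 = 4 - 126 = -122)
(U + (4 + 4)*(-4))**2 = (-122 + (4 + 4)*(-4))**2 = (-122 + 8*(-4))**2 = (-122 - 32)**2 = (-154)**2 = 23716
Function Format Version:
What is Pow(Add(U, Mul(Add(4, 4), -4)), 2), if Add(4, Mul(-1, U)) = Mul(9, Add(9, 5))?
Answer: 23716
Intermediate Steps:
U = -122 (U = Add(4, Mul(-1, Mul(9, Add(9, 5)))) = Add(4, Mul(-1, Mul(9, 14))) = Add(4, Mul(-1, 126)) = Add(4, -126) = -122)
Pow(Add(U, Mul(Add(4, 4), -4)), 2) = Pow(Add(-122, Mul(Add(4, 4), -4)), 2) = Pow(Add(-122, Mul(8, -4)), 2) = Pow(Add(-122, -32), 2) = Pow(-154, 2) = 23716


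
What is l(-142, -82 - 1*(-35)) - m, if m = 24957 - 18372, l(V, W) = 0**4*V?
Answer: -6585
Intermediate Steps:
l(V, W) = 0 (l(V, W) = 0*V = 0)
m = 6585
l(-142, -82 - 1*(-35)) - m = 0 - 1*6585 = 0 - 6585 = -6585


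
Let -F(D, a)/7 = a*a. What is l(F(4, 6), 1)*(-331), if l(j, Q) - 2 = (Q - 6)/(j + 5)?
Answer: -165169/247 ≈ -668.70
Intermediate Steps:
F(D, a) = -7*a² (F(D, a) = -7*a*a = -7*a²)
l(j, Q) = 2 + (-6 + Q)/(5 + j) (l(j, Q) = 2 + (Q - 6)/(j + 5) = 2 + (-6 + Q)/(5 + j))
l(F(4, 6), 1)*(-331) = ((4 + 1 + 2*(-7*6²))/(5 - 7*6²))*(-331) = ((4 + 1 + 2*(-7*36))/(5 - 7*36))*(-331) = ((4 + 1 + 2*(-252))/(5 - 252))*(-331) = ((4 + 1 - 504)/(-247))*(-331) = -1/247*(-499)*(-331) = (499/247)*(-331) = -165169/247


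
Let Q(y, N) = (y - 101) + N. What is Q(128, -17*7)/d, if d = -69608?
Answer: 23/17402 ≈ 0.0013217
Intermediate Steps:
Q(y, N) = -101 + N + y (Q(y, N) = (-101 + y) + N = -101 + N + y)
Q(128, -17*7)/d = (-101 - 17*7 + 128)/(-69608) = (-101 - 119 + 128)*(-1/69608) = -92*(-1/69608) = 23/17402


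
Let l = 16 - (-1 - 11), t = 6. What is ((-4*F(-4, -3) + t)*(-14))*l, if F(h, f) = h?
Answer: -8624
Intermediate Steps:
l = 28 (l = 16 - 1*(-12) = 16 + 12 = 28)
((-4*F(-4, -3) + t)*(-14))*l = ((-4*(-4) + 6)*(-14))*28 = ((16 + 6)*(-14))*28 = (22*(-14))*28 = -308*28 = -8624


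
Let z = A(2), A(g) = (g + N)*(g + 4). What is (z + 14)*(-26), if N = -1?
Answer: -520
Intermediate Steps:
A(g) = (-1 + g)*(4 + g) (A(g) = (g - 1)*(g + 4) = (-1 + g)*(4 + g))
z = 6 (z = -4 + 2**2 + 3*2 = -4 + 4 + 6 = 6)
(z + 14)*(-26) = (6 + 14)*(-26) = 20*(-26) = -520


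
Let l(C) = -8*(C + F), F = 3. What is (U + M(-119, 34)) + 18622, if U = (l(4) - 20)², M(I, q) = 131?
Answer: 24529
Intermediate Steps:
l(C) = -24 - 8*C (l(C) = -8*(C + 3) = -8*(3 + C) = -24 - 8*C)
U = 5776 (U = ((-24 - 8*4) - 20)² = ((-24 - 32) - 20)² = (-56 - 20)² = (-76)² = 5776)
(U + M(-119, 34)) + 18622 = (5776 + 131) + 18622 = 5907 + 18622 = 24529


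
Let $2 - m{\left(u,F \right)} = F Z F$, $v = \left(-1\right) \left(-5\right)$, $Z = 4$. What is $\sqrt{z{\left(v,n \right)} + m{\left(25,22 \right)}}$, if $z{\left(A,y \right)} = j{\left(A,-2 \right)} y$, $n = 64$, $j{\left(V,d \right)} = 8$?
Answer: $3 i \sqrt{158} \approx 37.709 i$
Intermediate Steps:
$v = 5$
$z{\left(A,y \right)} = 8 y$
$m{\left(u,F \right)} = 2 - 4 F^{2}$ ($m{\left(u,F \right)} = 2 - F 4 F = 2 - 4 F F = 2 - 4 F^{2}$)
$\sqrt{z{\left(v,n \right)} + m{\left(25,22 \right)}} = \sqrt{8 \cdot 64 + \left(2 - 4 \cdot 22^{2}\right)} = \sqrt{512 + \left(2 - 1936\right)} = \sqrt{512 - 1934} = \sqrt{-1422} = 3 i \sqrt{158}$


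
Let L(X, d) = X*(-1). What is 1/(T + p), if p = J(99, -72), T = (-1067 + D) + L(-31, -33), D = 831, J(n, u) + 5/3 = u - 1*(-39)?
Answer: -3/719 ≈ -0.0041725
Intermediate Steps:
J(n, u) = 112/3 + u (J(n, u) = -5/3 + (u - 1*(-39)) = -5/3 + (u + 39) = -5/3 + (39 + u) = 112/3 + u)
L(X, d) = -X
T = -205 (T = (-1067 + 831) - 1*(-31) = -236 + 31 = -205)
p = -104/3 (p = 112/3 - 72 = -104/3 ≈ -34.667)
1/(T + p) = 1/(-205 - 104/3) = 1/(-719/3) = -3/719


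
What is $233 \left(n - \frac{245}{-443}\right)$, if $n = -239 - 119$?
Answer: $- \frac{36895317}{443} \approx -83285.0$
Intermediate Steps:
$n = -358$
$233 \left(n - \frac{245}{-443}\right) = 233 \left(-358 - \frac{245}{-443}\right) = 233 \left(-358 - - \frac{245}{443}\right) = 233 \left(-358 + \frac{245}{443}\right) = 233 \left(- \frac{158349}{443}\right) = - \frac{36895317}{443}$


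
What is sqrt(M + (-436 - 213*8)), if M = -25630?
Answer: I*sqrt(27770) ≈ 166.64*I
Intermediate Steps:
sqrt(M + (-436 - 213*8)) = sqrt(-25630 + (-436 - 213*8)) = sqrt(-25630 + (-436 - 1*1704)) = sqrt(-25630 + (-436 - 1704)) = sqrt(-25630 - 2140) = sqrt(-27770) = I*sqrt(27770)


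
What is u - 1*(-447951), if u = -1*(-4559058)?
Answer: 5007009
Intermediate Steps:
u = 4559058
u - 1*(-447951) = 4559058 - 1*(-447951) = 4559058 + 447951 = 5007009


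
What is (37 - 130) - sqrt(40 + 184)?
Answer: -93 - 4*sqrt(14) ≈ -107.97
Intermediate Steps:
(37 - 130) - sqrt(40 + 184) = -93 - sqrt(224) = -93 - 4*sqrt(14)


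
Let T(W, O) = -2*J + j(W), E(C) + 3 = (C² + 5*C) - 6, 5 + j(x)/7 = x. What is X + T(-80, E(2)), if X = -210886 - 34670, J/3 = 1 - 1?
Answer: -246151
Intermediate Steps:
J = 0 (J = 3*(1 - 1) = 3*0 = 0)
j(x) = -35 + 7*x
E(C) = -9 + C² + 5*C (E(C) = -3 + ((C² + 5*C) - 6) = -3 + (-6 + C² + 5*C) = -9 + C² + 5*C)
T(W, O) = -35 + 7*W (T(W, O) = -2*0 + (-35 + 7*W) = 0 + (-35 + 7*W) = -35 + 7*W)
X = -245556
X + T(-80, E(2)) = -245556 + (-35 + 7*(-80)) = -245556 + (-35 - 560) = -245556 - 595 = -246151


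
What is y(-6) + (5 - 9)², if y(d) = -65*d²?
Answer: -2324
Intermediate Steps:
y(-6) + (5 - 9)² = -65*(-6)² + (5 - 9)² = -65*36 + (-4)² = -2340 + 16 = -2324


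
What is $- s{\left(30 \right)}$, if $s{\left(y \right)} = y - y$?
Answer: $0$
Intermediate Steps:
$s{\left(y \right)} = 0$
$- s{\left(30 \right)} = \left(-1\right) 0 = 0$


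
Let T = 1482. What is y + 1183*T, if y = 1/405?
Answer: 710048431/405 ≈ 1.7532e+6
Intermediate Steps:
y = 1/405 ≈ 0.0024691
y + 1183*T = 1/405 + 1183*1482 = 1/405 + 1753206 = 710048431/405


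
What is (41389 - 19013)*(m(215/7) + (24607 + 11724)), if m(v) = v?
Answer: 5695408032/7 ≈ 8.1363e+8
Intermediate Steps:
(41389 - 19013)*(m(215/7) + (24607 + 11724)) = (41389 - 19013)*(215/7 + (24607 + 11724)) = 22376*(215*(⅐) + 36331) = 22376*(215/7 + 36331) = 22376*(254532/7) = 5695408032/7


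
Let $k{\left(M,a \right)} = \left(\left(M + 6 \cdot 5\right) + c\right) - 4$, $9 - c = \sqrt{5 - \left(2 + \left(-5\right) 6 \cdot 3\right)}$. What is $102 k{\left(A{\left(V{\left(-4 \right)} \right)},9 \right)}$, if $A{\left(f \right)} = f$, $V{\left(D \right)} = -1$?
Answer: $3468 - 102 \sqrt{93} \approx 2484.3$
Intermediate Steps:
$c = 9 - \sqrt{93}$ ($c = 9 - \sqrt{5 - \left(2 + \left(-5\right) 6 \cdot 3\right)} = 9 - \sqrt{5 - \left(2 - 90\right)} = 9 - \sqrt{5 - -88} = 9 - \sqrt{5 + \left(-2 + 90\right)} = 9 - \sqrt{5 + 88} = 9 - \sqrt{93} \approx -0.64365$)
$k{\left(M,a \right)} = 35 + M - \sqrt{93}$ ($k{\left(M,a \right)} = \left(\left(M + 6 \cdot 5\right) + \left(9 - \sqrt{93}\right)\right) - 4 = \left(\left(M + 30\right) + \left(9 - \sqrt{93}\right)\right) - 4 = \left(\left(30 + M\right) + \left(9 - \sqrt{93}\right)\right) - 4 = \left(39 + M - \sqrt{93}\right) - 4 = 35 + M - \sqrt{93}$)
$102 k{\left(A{\left(V{\left(-4 \right)} \right)},9 \right)} = 102 \left(35 - 1 - \sqrt{93}\right) = 102 \left(34 - \sqrt{93}\right) = 3468 - 102 \sqrt{93}$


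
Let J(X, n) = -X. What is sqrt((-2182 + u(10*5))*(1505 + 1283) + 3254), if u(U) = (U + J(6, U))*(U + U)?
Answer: sqrt(6187038) ≈ 2487.4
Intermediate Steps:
u(U) = 2*U*(-6 + U) (u(U) = (U - 1*6)*(U + U) = (U - 6)*(2*U) = (-6 + U)*(2*U) = 2*U*(-6 + U))
sqrt((-2182 + u(10*5))*(1505 + 1283) + 3254) = sqrt((-2182 + 2*(10*5)*(-6 + 10*5))*(1505 + 1283) + 3254) = sqrt((-2182 + 2*50*(-6 + 50))*2788 + 3254) = sqrt((-2182 + 2*50*44)*2788 + 3254) = sqrt((-2182 + 4400)*2788 + 3254) = sqrt(2218*2788 + 3254) = sqrt(6183784 + 3254) = sqrt(6187038)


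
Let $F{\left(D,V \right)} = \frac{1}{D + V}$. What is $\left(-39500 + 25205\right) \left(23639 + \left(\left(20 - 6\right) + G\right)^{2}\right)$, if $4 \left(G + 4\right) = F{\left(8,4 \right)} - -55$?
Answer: $- \frac{265725642805}{768} \approx -3.46 \cdot 10^{8}$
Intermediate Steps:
$G = \frac{469}{48}$ ($G = -4 + \frac{\frac{1}{8 + 4} - -55}{4} = -4 + \frac{\frac{1}{12} + 55}{4} = -4 + \frac{1}{4} \cdot \frac{661}{12} = -4 + \frac{661}{48} = \frac{469}{48} \approx 9.7708$)
$\left(-39500 + 25205\right) \left(23639 + \left(\left(20 - 6\right) + G\right)^{2}\right) = \left(-39500 + 25205\right) \left(23639 + \left(\left(20 - 6\right) + \frac{469}{48}\right)^{2}\right) = - 14295 \left(23639 + \left(14 + \frac{469}{48}\right)^{2}\right) = - 14295 \left(23639 + \left(\frac{1141}{48}\right)^{2}\right) = - 14295 \left(23639 + \frac{1301881}{2304}\right) = \left(-14295\right) \frac{55766137}{2304} = - \frac{265725642805}{768}$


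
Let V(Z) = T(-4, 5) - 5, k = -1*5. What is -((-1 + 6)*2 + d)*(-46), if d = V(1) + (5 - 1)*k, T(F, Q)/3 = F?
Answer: -1242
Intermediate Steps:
T(F, Q) = 3*F
k = -5
V(Z) = -17 (V(Z) = 3*(-4) - 5 = -12 - 5 = -17)
d = -37 (d = -17 + (5 - 1)*(-5) = -17 + 4*(-5) = -17 - 20 = -37)
-((-1 + 6)*2 + d)*(-46) = -((-1 + 6)*2 - 37)*(-46) = -(5*2 - 37)*(-46) = -(10 - 37)*(-46) = -(-27)*(-46) = -1*1242 = -1242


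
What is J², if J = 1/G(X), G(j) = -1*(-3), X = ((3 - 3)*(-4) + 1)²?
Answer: ⅑ ≈ 0.11111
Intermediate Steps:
X = 1 (X = (0*(-4) + 1)² = (0 + 1)² = 1² = 1)
G(j) = 3
J = ⅓ (J = 1/3 = ⅓ ≈ 0.33333)
J² = (⅓)² = ⅑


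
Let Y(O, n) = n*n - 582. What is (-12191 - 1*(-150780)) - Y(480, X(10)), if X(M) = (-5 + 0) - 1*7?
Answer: 139027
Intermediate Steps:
X(M) = -12 (X(M) = -5 - 7 = -12)
Y(O, n) = -582 + n² (Y(O, n) = n² - 582 = -582 + n²)
(-12191 - 1*(-150780)) - Y(480, X(10)) = (-12191 - 1*(-150780)) - (-582 + (-12)²) = (-12191 + 150780) - (-582 + 144) = 138589 - 1*(-438) = 138589 + 438 = 139027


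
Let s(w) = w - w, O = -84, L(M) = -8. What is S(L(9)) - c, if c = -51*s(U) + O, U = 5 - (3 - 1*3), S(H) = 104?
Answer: 188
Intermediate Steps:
U = 5 (U = 5 - (3 - 3) = 5 - 1*0 = 5 + 0 = 5)
s(w) = 0
c = -84 (c = -51*0 - 84 = 0 - 84 = -84)
S(L(9)) - c = 104 - 1*(-84) = 104 + 84 = 188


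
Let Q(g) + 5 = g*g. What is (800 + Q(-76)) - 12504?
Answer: -5933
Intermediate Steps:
Q(g) = -5 + g² (Q(g) = -5 + g*g = -5 + g²)
(800 + Q(-76)) - 12504 = (800 + (-5 + (-76)²)) - 12504 = (800 + (-5 + 5776)) - 12504 = (800 + 5771) - 12504 = 6571 - 12504 = -5933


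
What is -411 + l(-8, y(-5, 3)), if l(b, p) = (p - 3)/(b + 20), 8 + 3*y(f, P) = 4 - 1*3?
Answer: -3703/9 ≈ -411.44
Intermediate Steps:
y(f, P) = -7/3 (y(f, P) = -8/3 + (4 - 1*3)/3 = -8/3 + (4 - 3)/3 = -8/3 + (1/3)*1 = -8/3 + 1/3 = -7/3)
l(b, p) = (-3 + p)/(20 + b)
-411 + l(-8, y(-5, 3)) = -411 + (-3 - 7/3)/(20 - 8) = -411 - 16/3/12 = -411 + (1/12)*(-16/3) = -411 - 4/9 = -3703/9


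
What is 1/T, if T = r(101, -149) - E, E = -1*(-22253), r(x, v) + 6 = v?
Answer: -1/22408 ≈ -4.4627e-5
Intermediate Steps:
r(x, v) = -6 + v
E = 22253
T = -22408 (T = (-6 - 149) - 1*22253 = -155 - 22253 = -22408)
1/T = 1/(-22408) = -1/22408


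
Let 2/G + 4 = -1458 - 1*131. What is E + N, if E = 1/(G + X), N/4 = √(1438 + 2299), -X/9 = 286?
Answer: -1593/4100384 + 4*√3737 ≈ 244.52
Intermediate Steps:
X = -2574 (X = -9*286 = -2574)
G = -2/1593 (G = 2/(-4 + (-1458 - 1*131)) = 2/(-4 + (-1458 - 131)) = 2/(-4 - 1589) = 2/(-1593) = 2*(-1/1593) = -2/1593 ≈ -0.0012555)
N = 4*√3737 (N = 4*√(1438 + 2299) = 4*√3737 ≈ 244.52)
E = -1593/4100384 (E = 1/(-2/1593 - 2574) = 1/(-4100384/1593) = -1593/4100384 ≈ -0.00038850)
E + N = -1593/4100384 + 4*√3737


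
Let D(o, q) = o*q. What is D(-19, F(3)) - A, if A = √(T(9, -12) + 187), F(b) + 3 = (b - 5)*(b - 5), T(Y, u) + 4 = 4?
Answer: -19 - √187 ≈ -32.675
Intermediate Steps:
T(Y, u) = 0 (T(Y, u) = -4 + 4 = 0)
F(b) = -3 + (-5 + b)² (F(b) = -3 + (b - 5)*(b - 5) = -3 + (-5 + b)*(-5 + b) = -3 + (-5 + b)²)
A = √187 (A = √(0 + 187) = √187 ≈ 13.675)
D(-19, F(3)) - A = -19*(-3 + (-5 + 3)²) - √187 = -19*(-3 + (-2)²) - √187 = -19*(-3 + 4) - √187 = -19*1 - √187 = -19 - √187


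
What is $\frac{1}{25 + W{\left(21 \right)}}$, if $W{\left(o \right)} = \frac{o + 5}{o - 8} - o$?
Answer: $\frac{1}{6} \approx 0.16667$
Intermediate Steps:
$W{\left(o \right)} = - o + \frac{5 + o}{-8 + o}$ ($W{\left(o \right)} = \frac{5 + o}{-8 + o} - o = - o + \frac{5 + o}{-8 + o}$)
$\frac{1}{25 + W{\left(21 \right)}} = \frac{1}{25 + \frac{5 - 21^{2} + 9 \cdot 21}{-8 + 21}} = \frac{1}{25 + \frac{5 - 441 + 189}{13}} = \frac{1}{25 + \frac{1}{13} \left(-247\right)} = \frac{1}{25 - 19} = \frac{1}{6}$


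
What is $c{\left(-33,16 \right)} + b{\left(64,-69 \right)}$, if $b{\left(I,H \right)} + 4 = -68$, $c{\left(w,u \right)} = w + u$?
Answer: $-89$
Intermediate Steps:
$c{\left(w,u \right)} = u + w$
$b{\left(I,H \right)} = -72$ ($b{\left(I,H \right)} = -4 - 68 = -72$)
$c{\left(-33,16 \right)} + b{\left(64,-69 \right)} = \left(16 - 33\right) - 72 = -17 - 72 = -89$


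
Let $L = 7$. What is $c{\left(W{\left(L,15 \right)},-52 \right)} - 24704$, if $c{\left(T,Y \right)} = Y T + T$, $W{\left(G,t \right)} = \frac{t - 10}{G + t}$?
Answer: $- \frac{543743}{22} \approx -24716.0$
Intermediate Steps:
$W{\left(G,t \right)} = \frac{-10 + t}{G + t}$
$c{\left(T,Y \right)} = T + T Y$ ($c{\left(T,Y \right)} = T Y + T = T + T Y$)
$c{\left(W{\left(L,15 \right)},-52 \right)} - 24704 = \frac{-10 + 15}{7 + 15} \left(1 - 52\right) - 24704 = \frac{1}{22} \cdot 5 \left(-51\right) - 24704 = \frac{5}{22} \left(-51\right) - 24704 = - \frac{255}{22} - 24704 = - \frac{543743}{22}$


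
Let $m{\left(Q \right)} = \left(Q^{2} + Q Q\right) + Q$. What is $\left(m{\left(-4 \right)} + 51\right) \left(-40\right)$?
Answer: $-3160$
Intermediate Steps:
$m{\left(Q \right)} = Q + 2 Q^{2}$ ($m{\left(Q \right)} = \left(Q^{2} + Q^{2}\right) + Q = 2 Q^{2} + Q = Q + 2 Q^{2}$)
$\left(m{\left(-4 \right)} + 51\right) \left(-40\right) = \left(- 4 \left(1 + 2 \left(-4\right)\right) + 51\right) \left(-40\right) = \left(- 4 \left(1 - 8\right) + 51\right) \left(-40\right) = \left(\left(-4\right) \left(-7\right) + 51\right) \left(-40\right) = \left(28 + 51\right) \left(-40\right) = 79 \left(-40\right) = -3160$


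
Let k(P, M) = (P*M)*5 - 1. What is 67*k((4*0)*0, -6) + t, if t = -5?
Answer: -72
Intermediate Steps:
k(P, M) = -1 + 5*M*P (k(P, M) = (M*P)*5 - 1 = 5*M*P - 1 = -1 + 5*M*P)
67*k((4*0)*0, -6) + t = 67*(-1 + 5*(-6)*((4*0)*0)) - 5 = 67*(-1 + 5*(-6)*(0*0)) - 5 = 67*(-1 + 5*(-6)*0) - 5 = 67*(-1 + 0) - 5 = 67*(-1) - 5 = -67 - 5 = -72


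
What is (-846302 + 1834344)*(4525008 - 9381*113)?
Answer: 3423521068110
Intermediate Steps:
(-846302 + 1834344)*(4525008 - 9381*113) = 988042*(4525008 - 1060053) = 988042*3464955 = 3423521068110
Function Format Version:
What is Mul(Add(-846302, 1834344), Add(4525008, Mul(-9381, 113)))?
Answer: 3423521068110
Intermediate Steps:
Mul(Add(-846302, 1834344), Add(4525008, Mul(-9381, 113))) = Mul(988042, Add(4525008, -1060053)) = Mul(988042, 3464955) = 3423521068110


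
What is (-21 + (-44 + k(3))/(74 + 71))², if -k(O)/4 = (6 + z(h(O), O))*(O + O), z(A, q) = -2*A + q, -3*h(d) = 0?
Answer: 436921/841 ≈ 519.53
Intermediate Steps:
h(d) = 0 (h(d) = -⅓*0 = 0)
z(A, q) = q - 2*A
k(O) = -8*O*(6 + O) (k(O) = -4*(6 + (O - 2*0))*(O + O) = -4*(6 + (O + 0))*2*O = -4*(6 + O)*2*O = -8*O*(6 + O))
(-21 + (-44 + k(3))/(74 + 71))² = (-21 + (-44 - 8*3*(6 + 3))/(74 + 71))² = (-21 + (-44 - 8*3*9)/145)² = (-21 + (-44 - 216)*(1/145))² = (-21 - 260*1/145)² = (-21 - 52/29)² = (-661/29)² = 436921/841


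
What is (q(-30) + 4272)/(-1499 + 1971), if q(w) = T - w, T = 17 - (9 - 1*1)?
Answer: 4311/472 ≈ 9.1335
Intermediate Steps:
T = 9 (T = 17 - (9 - 1) = 17 - 1*8 = 17 - 8 = 9)
q(w) = 9 - w
(q(-30) + 4272)/(-1499 + 1971) = ((9 - 1*(-30)) + 4272)/(-1499 + 1971) = ((9 + 30) + 4272)/472 = (39 + 4272)*(1/472) = 4311*(1/472) = 4311/472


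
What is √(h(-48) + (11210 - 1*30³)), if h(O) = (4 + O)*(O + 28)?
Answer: I*√14910 ≈ 122.11*I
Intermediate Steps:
h(O) = (4 + O)*(28 + O)
√(h(-48) + (11210 - 1*30³)) = √((112 + (-48)² + 32*(-48)) + (11210 - 1*30³)) = √((112 + 2304 - 1536) + (11210 - 1*27000)) = √(880 + (11210 - 27000)) = √(880 - 15790) = √(-14910) = I*√14910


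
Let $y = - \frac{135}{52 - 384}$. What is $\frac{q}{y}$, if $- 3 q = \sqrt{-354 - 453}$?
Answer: $- \frac{332 i \sqrt{807}}{405} \approx - 23.287 i$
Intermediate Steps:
$y = \frac{135}{332}$ ($y = - \frac{135}{-332} = \left(-135\right) \left(- \frac{1}{332}\right) = \frac{135}{332} \approx 0.40663$)
$q = - \frac{i \sqrt{807}}{3}$ ($q = - \frac{\sqrt{-354 - 453}}{3} = - \frac{\sqrt{-807}}{3} = - \frac{i \sqrt{807}}{3} \approx - 9.4693 i$)
$\frac{q}{y} = \frac{\left(- \frac{1}{3}\right) i \sqrt{807}}{\frac{135}{332}} = - \frac{i \sqrt{807}}{3} \cdot \frac{332}{135} = - \frac{332 i \sqrt{807}}{405}$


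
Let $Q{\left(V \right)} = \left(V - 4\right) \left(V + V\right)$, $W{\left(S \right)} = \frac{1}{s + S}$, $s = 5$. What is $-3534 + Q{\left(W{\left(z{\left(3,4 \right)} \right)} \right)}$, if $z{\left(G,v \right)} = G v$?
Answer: $- \frac{1021460}{289} \approx -3534.5$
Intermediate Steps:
$W{\left(S \right)} = \frac{1}{5 + S}$
$Q{\left(V \right)} = 2 V \left(-4 + V\right)$ ($Q{\left(V \right)} = \left(-4 + V\right) 2 V = 2 V \left(-4 + V\right)$)
$-3534 + Q{\left(W{\left(z{\left(3,4 \right)} \right)} \right)} = -3534 + \frac{2 \left(-4 + \frac{1}{5 + 3 \cdot 4}\right)}{5 + 3 \cdot 4} = -3534 + \frac{2 \left(-4 + \frac{1}{5 + 12}\right)}{5 + 12} = -3534 + \frac{2 \left(-4 + \frac{1}{17}\right)}{17} = -3534 + 2 \cdot \frac{1}{17} \left(-4 + \frac{1}{17}\right) = -3534 + 2 \cdot \frac{1}{17} \left(- \frac{67}{17}\right) = -3534 - \frac{134}{289} = - \frac{1021460}{289}$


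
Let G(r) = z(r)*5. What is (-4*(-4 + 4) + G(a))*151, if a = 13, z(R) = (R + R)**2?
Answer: 510380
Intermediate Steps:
z(R) = 4*R**2 (z(R) = (2*R)**2 = 4*R**2)
G(r) = 20*r**2 (G(r) = (4*r**2)*5 = 20*r**2)
(-4*(-4 + 4) + G(a))*151 = (-4*(-4 + 4) + 20*13**2)*151 = (-4*0 + 20*169)*151 = (0 + 3380)*151 = 3380*151 = 510380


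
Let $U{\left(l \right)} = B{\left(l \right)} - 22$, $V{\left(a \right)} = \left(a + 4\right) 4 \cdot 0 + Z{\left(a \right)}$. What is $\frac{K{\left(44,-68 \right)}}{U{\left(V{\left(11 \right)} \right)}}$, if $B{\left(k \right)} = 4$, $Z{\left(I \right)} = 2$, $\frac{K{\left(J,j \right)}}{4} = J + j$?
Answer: $\frac{16}{3} \approx 5.3333$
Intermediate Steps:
$K{\left(J,j \right)} = 4 J + 4 j$ ($K{\left(J,j \right)} = 4 \left(J + j\right) = 4 J + 4 j$)
$V{\left(a \right)} = 2$ ($V{\left(a \right)} = \left(a + 4\right) 4 \cdot 0 + 2 = \left(4 + a\right) 4 \cdot 0 + 2 = \left(16 + 4 a\right) 0 + 2 = 0 + 2 = 2$)
$U{\left(l \right)} = -18$ ($U{\left(l \right)} = 4 - 22 = -18$)
$\frac{K{\left(44,-68 \right)}}{U{\left(V{\left(11 \right)} \right)}} = \frac{4 \cdot 44 + 4 \left(-68\right)}{-18} = \left(176 - 272\right) \left(- \frac{1}{18}\right) = \left(-96\right) \left(- \frac{1}{18}\right) = \frac{16}{3}$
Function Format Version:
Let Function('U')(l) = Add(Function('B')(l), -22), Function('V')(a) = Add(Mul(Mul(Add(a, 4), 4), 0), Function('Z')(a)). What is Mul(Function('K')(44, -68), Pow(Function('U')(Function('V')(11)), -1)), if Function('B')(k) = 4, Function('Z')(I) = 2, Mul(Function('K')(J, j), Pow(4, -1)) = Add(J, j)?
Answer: Rational(16, 3) ≈ 5.3333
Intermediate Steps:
Function('K')(J, j) = Add(Mul(4, J), Mul(4, j)) (Function('K')(J, j) = Mul(4, Add(J, j)) = Add(Mul(4, J), Mul(4, j)))
Function('V')(a) = 2 (Function('V')(a) = Add(Mul(Mul(Add(a, 4), 4), 0), 2) = Add(Mul(Mul(Add(4, a), 4), 0), 2) = Add(Mul(Add(16, Mul(4, a)), 0), 2) = Add(0, 2) = 2)
Function('U')(l) = -18 (Function('U')(l) = Add(4, -22) = -18)
Mul(Function('K')(44, -68), Pow(Function('U')(Function('V')(11)), -1)) = Mul(Add(Mul(4, 44), Mul(4, -68)), Pow(-18, -1)) = Mul(Add(176, -272), Rational(-1, 18)) = Mul(-96, Rational(-1, 18)) = Rational(16, 3)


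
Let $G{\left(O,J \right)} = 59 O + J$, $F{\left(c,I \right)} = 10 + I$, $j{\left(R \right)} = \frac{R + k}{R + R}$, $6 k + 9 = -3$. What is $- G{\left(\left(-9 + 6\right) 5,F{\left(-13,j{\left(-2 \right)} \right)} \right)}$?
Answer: $874$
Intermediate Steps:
$k = -2$ ($k = - \frac{3}{2} + \frac{1}{6} \left(-3\right) = - \frac{3}{2} - \frac{1}{2} = -2$)
$j{\left(R \right)} = \frac{-2 + R}{2 R}$ ($j{\left(R \right)} = \frac{R - 2}{R + R} = \frac{-2 + R}{2 R}$)
$G{\left(O,J \right)} = J + 59 O$
$- G{\left(\left(-9 + 6\right) 5,F{\left(-13,j{\left(-2 \right)} \right)} \right)} = - (\left(10 + \frac{-2 - 2}{2 \left(-2\right)}\right) + 59 \left(-9 + 6\right) 5) = - (\left(10 + \frac{1}{2} \left(- \frac{1}{2}\right) \left(-4\right)\right) + 59 \left(\left(-3\right) 5\right)) = - (\left(10 + 1\right) + 59 \left(-15\right)) = - (11 - 885) = \left(-1\right) \left(-874\right) = 874$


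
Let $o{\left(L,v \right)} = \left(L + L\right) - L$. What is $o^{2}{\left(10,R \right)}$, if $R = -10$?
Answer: $100$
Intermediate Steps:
$o{\left(L,v \right)} = L$ ($o{\left(L,v \right)} = 2 L - L = L$)
$o^{2}{\left(10,R \right)} = 10^{2} = 100$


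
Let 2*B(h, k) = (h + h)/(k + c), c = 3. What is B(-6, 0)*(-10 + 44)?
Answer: -68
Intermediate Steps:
B(h, k) = h/(3 + k) (B(h, k) = ((h + h)/(k + 3))/2 = ((2*h)/(3 + k))/2 = (2*h/(3 + k))/2 = h/(3 + k))
B(-6, 0)*(-10 + 44) = (-6/(3 + 0))*(-10 + 44) = -6/3*34 = -6*⅓*34 = -2*34 = -68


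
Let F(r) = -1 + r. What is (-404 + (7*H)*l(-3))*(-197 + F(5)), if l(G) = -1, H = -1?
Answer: 76621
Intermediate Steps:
(-404 + (7*H)*l(-3))*(-197 + F(5)) = (-404 + (7*(-1))*(-1))*(-197 + (-1 + 5)) = (-404 - 7*(-1))*(-197 + 4) = (-404 + 7)*(-193) = -397*(-193) = 76621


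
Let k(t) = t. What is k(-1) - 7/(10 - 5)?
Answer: -12/5 ≈ -2.4000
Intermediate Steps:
k(-1) - 7/(10 - 5) = -1 - 7/(10 - 5) = -1 - 7/5 = -12/5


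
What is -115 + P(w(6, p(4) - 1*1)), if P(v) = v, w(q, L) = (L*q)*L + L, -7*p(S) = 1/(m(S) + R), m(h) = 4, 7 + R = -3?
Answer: -16208/147 ≈ -110.26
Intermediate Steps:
R = -10 (R = -7 - 3 = -10)
p(S) = 1/42 (p(S) = -1/(7*(4 - 10)) = -⅐/(-6) = -⅐*(-⅙) = 1/42)
w(q, L) = L + q*L² (w(q, L) = q*L² + L = L + q*L²)
-115 + P(w(6, p(4) - 1*1)) = -115 + (1/42 - 1*1)*(1 + (1/42 - 1*1)*6) = -115 + (1/42 - 1)*(1 + (1/42 - 1)*6) = -115 - 41*(1 - 41/42*6)/42 = -115 - 41*(1 - 41/7)/42 = -115 - 41/42*(-34/7) = -115 + 697/147 = -16208/147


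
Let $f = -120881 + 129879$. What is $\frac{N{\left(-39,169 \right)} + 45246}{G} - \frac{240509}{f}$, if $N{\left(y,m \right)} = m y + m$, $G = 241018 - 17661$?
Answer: $- \frac{53370030361}{2009766286} \approx -26.555$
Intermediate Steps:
$G = 223357$
$N{\left(y,m \right)} = m + m y$
$f = 8998$
$\frac{N{\left(-39,169 \right)} + 45246}{G} - \frac{240509}{f} = \frac{169 \left(1 - 39\right) + 45246}{223357} - \frac{240509}{8998} = \left(169 \left(-38\right) + 45246\right) \frac{1}{223357} - \frac{240509}{8998} = \left(-6422 + 45246\right) \frac{1}{223357} - \frac{240509}{8998} = 38824 \cdot \frac{1}{223357} - \frac{240509}{8998} = \frac{38824}{223357} - \frac{240509}{8998} = - \frac{53370030361}{2009766286}$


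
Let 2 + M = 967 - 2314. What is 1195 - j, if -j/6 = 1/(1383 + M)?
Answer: 20318/17 ≈ 1195.2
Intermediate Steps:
M = -1349 (M = -2 + (967 - 2314) = -2 - 1347 = -1349)
j = -3/17 (j = -6/(1383 - 1349) = -6/34 = -6*1/34 = -3/17 ≈ -0.17647)
1195 - j = 1195 - 1*(-3/17) = 1195 + 3/17 = 20318/17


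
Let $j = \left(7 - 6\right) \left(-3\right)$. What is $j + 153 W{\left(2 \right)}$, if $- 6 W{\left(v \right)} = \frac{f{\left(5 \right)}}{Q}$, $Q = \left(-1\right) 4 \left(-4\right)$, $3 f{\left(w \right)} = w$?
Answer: $- \frac{181}{32} \approx -5.6563$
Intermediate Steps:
$f{\left(w \right)} = \frac{w}{3}$
$Q = 16$ ($Q = \left(-4\right) \left(-4\right) = 16$)
$j = -3$ ($j = 1 \left(-3\right) = -3$)
$W{\left(v \right)} = - \frac{5}{288}$ ($W{\left(v \right)} = - \frac{\frac{1}{3} \cdot 5 \cdot \frac{1}{16}}{6} = - \frac{\frac{5}{3} \cdot \frac{1}{16}}{6} = \left(- \frac{1}{6}\right) \frac{5}{48} = - \frac{5}{288}$)
$j + 153 W{\left(2 \right)} = -3 + 153 \left(- \frac{5}{288}\right) = -3 - \frac{85}{32} = - \frac{181}{32}$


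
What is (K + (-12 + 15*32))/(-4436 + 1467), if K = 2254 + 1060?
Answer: -3782/2969 ≈ -1.2738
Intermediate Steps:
K = 3314
(K + (-12 + 15*32))/(-4436 + 1467) = (3314 + (-12 + 15*32))/(-4436 + 1467) = (3314 + (-12 + 480))/(-2969) = (3314 + 468)*(-1/2969) = 3782*(-1/2969) = -3782/2969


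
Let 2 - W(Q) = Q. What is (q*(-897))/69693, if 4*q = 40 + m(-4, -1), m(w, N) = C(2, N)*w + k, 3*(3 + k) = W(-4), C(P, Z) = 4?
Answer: -529/7148 ≈ -0.074007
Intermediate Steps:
W(Q) = 2 - Q
k = -1 (k = -3 + (2 - 1*(-4))/3 = -3 + (2 + 4)/3 = -3 + (⅓)*6 = -3 + 2 = -1)
m(w, N) = -1 + 4*w (m(w, N) = 4*w - 1 = -1 + 4*w)
q = 23/4 (q = (40 + (-1 + 4*(-4)))/4 = (40 + (-1 - 16))/4 = (40 - 17)/4 = (¼)*23 = 23/4 ≈ 5.7500)
(q*(-897))/69693 = ((23/4)*(-897))/69693 = -20631/4*1/69693 = -529/7148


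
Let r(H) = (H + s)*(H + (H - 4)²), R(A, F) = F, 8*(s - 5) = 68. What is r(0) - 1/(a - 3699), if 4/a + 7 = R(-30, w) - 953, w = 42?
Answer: 366734547/1697843 ≈ 216.00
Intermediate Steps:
s = 27/2 (s = 5 + (⅛)*68 = 5 + 17/2 = 27/2 ≈ 13.500)
r(H) = (27/2 + H)*(H + (-4 + H)²) (r(H) = (H + 27/2)*(H + (H - 4)²) = (27/2 + H)*(H + (-4 + H)²))
a = -2/459 (a = 4/(-7 + (42 - 953)) = 4/(-7 - 911) = 4/(-918) = 4*(-1/918) = -2/459 ≈ -0.0043573)
r(0) - 1/(a - 3699) = (216 + 0³ - 157/2*0 + (13/2)*0²) - 1/(-2/459 - 3699) = (216 + 0 + 0 + (13/2)*0) - 1/(-1697843/459) = (216 + 0 + 0 + 0) - 1*(-459/1697843) = 216 + 459/1697843 = 366734547/1697843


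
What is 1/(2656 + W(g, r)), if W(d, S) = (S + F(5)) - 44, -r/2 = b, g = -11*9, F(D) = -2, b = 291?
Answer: 1/2028 ≈ 0.00049310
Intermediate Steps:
g = -99
r = -582 (r = -2*291 = -582)
W(d, S) = -46 + S (W(d, S) = (S - 2) - 44 = (-2 + S) - 44 = -46 + S)
1/(2656 + W(g, r)) = 1/(2656 + (-46 - 582)) = 1/(2656 - 628) = 1/2028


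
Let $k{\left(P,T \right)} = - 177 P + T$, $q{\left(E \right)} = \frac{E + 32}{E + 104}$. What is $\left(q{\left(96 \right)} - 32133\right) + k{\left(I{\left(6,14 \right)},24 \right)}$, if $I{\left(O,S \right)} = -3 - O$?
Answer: $- \frac{762884}{25} \approx -30515.0$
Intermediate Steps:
$q{\left(E \right)} = \frac{32 + E}{104 + E}$
$k{\left(P,T \right)} = T - 177 P$
$\left(q{\left(96 \right)} - 32133\right) + k{\left(I{\left(6,14 \right)},24 \right)} = \left(\frac{32 + 96}{104 + 96} - 32133\right) - \left(-24 + 177 \left(-3 - 6\right)\right) = \left(\frac{1}{200} \cdot 128 - 32133\right) - \left(-24 + 177 \left(-3 - 6\right)\right) = \left(\frac{1}{200} \cdot 128 - 32133\right) + \left(24 - -1593\right) = \left(\frac{16}{25} - 32133\right) + \left(24 + 1593\right) = - \frac{803309}{25} + 1617 = - \frac{762884}{25}$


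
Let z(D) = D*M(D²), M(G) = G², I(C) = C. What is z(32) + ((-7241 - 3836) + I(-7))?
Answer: 33543348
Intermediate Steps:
z(D) = D⁵ (z(D) = D*(D²)² = D*D⁴ = D⁵)
z(32) + ((-7241 - 3836) + I(-7)) = 32⁵ + ((-7241 - 3836) - 7) = 33554432 + (-11077 - 7) = 33554432 - 11084 = 33543348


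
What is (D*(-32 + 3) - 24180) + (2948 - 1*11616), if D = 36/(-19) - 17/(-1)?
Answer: -632435/19 ≈ -33286.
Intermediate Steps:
D = 287/19 (D = 36*(-1/19) - 17*(-1) = -36/19 + 17 = 287/19 ≈ 15.105)
(D*(-32 + 3) - 24180) + (2948 - 1*11616) = (287*(-32 + 3)/19 - 24180) + (2948 - 1*11616) = ((287/19)*(-29) - 24180) + (2948 - 11616) = (-8323/19 - 24180) - 8668 = -467743/19 - 8668 = -632435/19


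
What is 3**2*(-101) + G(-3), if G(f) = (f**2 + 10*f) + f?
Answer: -933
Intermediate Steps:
G(f) = f**2 + 11*f
3**2*(-101) + G(-3) = 3**2*(-101) - 3*(11 - 3) = 9*(-101) - 3*8 = -909 - 24 = -933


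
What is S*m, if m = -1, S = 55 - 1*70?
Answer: 15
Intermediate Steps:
S = -15 (S = 55 - 70 = -15)
S*m = -15*(-1) = 15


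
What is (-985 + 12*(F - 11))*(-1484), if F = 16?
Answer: 1372700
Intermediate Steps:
(-985 + 12*(F - 11))*(-1484) = (-985 + 12*(16 - 11))*(-1484) = (-985 + 12*5)*(-1484) = (-985 + 60)*(-1484) = -925*(-1484) = 1372700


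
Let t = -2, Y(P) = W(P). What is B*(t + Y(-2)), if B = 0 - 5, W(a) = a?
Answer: 20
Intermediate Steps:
Y(P) = P
B = -5
B*(t + Y(-2)) = -5*(-2 - 2) = -5*(-4) = 20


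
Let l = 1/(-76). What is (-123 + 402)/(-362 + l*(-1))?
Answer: -21204/27511 ≈ -0.77075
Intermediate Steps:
l = -1/76 ≈ -0.013158
(-123 + 402)/(-362 + l*(-1)) = (-123 + 402)/(-362 - 1/76*(-1)) = 279/(-362 + 1/76) = 279/(-27511/76) = 279*(-76/27511) = -21204/27511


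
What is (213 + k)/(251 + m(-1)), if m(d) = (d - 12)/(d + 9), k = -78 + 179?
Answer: 2512/1995 ≈ 1.2591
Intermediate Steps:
k = 101
m(d) = (-12 + d)/(9 + d)
(213 + k)/(251 + m(-1)) = (213 + 101)/(251 + (-12 - 1)/(9 - 1)) = 314/(251 - 13/8) = 314/(1995/8) = 314*(8/1995) = 2512/1995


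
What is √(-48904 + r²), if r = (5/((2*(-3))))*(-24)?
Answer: 2*I*√12126 ≈ 220.24*I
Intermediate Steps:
r = 20 (r = (5/(-6))*(-24) = (5*(-⅙))*(-24) = -⅚*(-24) = 20)
√(-48904 + r²) = √(-48904 + 20²) = √(-48904 + 400) = √(-48504) = 2*I*√12126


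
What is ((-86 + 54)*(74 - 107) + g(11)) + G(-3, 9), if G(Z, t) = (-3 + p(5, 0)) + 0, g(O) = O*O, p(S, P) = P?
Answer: 1174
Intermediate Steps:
g(O) = O²
G(Z, t) = -3 (G(Z, t) = (-3 + 0) + 0 = -3 + 0 = -3)
((-86 + 54)*(74 - 107) + g(11)) + G(-3, 9) = ((-86 + 54)*(74 - 107) + 11²) - 3 = (-32*(-33) + 121) - 3 = (1056 + 121) - 3 = 1177 - 3 = 1174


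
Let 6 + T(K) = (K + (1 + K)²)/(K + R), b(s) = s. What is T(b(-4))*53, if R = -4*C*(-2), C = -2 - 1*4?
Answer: -16801/52 ≈ -323.10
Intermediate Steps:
C = -6 (C = -2 - 4 = -6)
R = -48 (R = -4*(-6)*(-2) = 24*(-2) = -48)
T(K) = -6 + (K + (1 + K)²)/(-48 + K) (T(K) = -6 + (K + (1 + K)²)/(K - 48) = -6 + (K + (1 + K)²)/(-48 + K))
T(b(-4))*53 = ((289 + (-4)² - 3*(-4))/(-48 - 4))*53 = ((289 + 16 + 12)/(-52))*53 = -1/52*317*53 = -317/52*53 = -16801/52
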